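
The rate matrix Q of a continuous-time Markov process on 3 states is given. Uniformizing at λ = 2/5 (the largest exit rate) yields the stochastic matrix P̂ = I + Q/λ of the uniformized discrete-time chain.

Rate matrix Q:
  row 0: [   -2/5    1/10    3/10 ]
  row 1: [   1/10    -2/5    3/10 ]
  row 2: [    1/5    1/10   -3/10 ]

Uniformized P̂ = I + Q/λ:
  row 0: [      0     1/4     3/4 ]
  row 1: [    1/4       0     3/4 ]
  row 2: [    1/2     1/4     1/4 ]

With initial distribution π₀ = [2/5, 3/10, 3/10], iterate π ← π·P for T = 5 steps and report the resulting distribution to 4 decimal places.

π = [0.2938, 0.1999, 0.5063]

t=0: π = [0.4000, 0.3000, 0.3000]
t=1: π = [0.2250, 0.1750, 0.6000]
t=2: π = [0.3438, 0.2063, 0.4500]
t=3: π = [0.2766, 0.1984, 0.5250]
t=4: π = [0.3121, 0.2004, 0.4875]
t=5: π = [0.2938, 0.1999, 0.5063]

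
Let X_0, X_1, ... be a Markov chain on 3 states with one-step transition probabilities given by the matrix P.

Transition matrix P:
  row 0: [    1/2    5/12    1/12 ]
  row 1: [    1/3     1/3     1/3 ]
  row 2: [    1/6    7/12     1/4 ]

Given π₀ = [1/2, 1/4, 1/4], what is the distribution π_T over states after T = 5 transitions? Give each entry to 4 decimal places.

t=0: π = [0.5000, 0.2500, 0.2500]
t=1: π = [0.3750, 0.4375, 0.1875]
t=2: π = [0.3646, 0.4115, 0.2240]
t=3: π = [0.3568, 0.4197, 0.2235]
t=4: π = [0.3555, 0.4189, 0.2255]
t=5: π = [0.3550, 0.4193, 0.2257]

π = [0.3550, 0.4193, 0.2257]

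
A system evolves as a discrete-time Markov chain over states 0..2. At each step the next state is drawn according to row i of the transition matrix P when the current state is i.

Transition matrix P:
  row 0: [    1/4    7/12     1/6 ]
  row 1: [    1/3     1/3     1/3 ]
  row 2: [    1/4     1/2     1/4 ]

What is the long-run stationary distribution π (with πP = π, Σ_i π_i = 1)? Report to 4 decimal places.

π = [0.2874, 0.4491, 0.2635]

Balance equations π_j = Σ_i π_i·P[i][j]:
  π_0 = 1/4·π_0 + 1/3·π_1 + 1/4·π_2
  π_1 = 7/12·π_0 + 1/3·π_1 + 1/2·π_2
  normalize: π_0 + π_1 + π_2 = 1
Solving the linear system gives exactly π = [48/167, 75/167, 44/167].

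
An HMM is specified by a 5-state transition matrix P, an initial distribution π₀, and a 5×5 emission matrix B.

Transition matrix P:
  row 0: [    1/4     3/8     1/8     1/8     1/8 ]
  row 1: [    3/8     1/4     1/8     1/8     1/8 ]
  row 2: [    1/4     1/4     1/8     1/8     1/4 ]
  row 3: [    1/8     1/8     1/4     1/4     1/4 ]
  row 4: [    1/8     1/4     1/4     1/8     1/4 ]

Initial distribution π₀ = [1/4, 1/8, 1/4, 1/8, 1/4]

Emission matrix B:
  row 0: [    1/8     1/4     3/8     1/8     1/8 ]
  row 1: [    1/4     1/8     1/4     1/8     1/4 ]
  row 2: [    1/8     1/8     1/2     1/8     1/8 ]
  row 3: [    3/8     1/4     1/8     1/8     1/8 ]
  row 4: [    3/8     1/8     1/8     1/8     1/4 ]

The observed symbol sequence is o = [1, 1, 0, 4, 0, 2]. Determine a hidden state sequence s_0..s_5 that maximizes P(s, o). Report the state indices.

t=0: δ = [6.250e-02, 1.562e-02, 3.125e-02, 3.125e-02, 3.125e-02]  (obs o_0=1)
t=1: δ = [3.906e-03, 2.930e-03, 9.766e-04, 1.953e-03, 9.766e-04]  ψ = [0, 0, 0, 0, 0]  (obs o_1=1)
t=2: δ = [1.373e-04, 3.662e-04, 6.104e-05, 1.831e-04, 1.831e-04]  ψ = [1, 0, 0, 0, 0]  (obs o_2=0)
t=3: δ = [1.717e-05, 2.289e-05, 5.722e-06, 5.722e-06, 1.144e-05]  ψ = [1, 1, 1, 1, 1]  (obs o_3=4)
t=4: δ = [1.073e-06, 1.609e-06, 3.576e-07, 1.073e-06, 1.073e-06]  ψ = [1, 0, 1, 1, 1]  (obs o_4=0)
t=5: δ = [2.263e-07, 1.006e-07, 1.341e-07, 3.353e-08, 3.353e-08]  ψ = [1, 0, 3, 3, 3]  (obs o_5=2)
backtrack: best end state = 0; path = [0, 0, 1, 0, 1, 0]

path = [0, 0, 1, 0, 1, 0]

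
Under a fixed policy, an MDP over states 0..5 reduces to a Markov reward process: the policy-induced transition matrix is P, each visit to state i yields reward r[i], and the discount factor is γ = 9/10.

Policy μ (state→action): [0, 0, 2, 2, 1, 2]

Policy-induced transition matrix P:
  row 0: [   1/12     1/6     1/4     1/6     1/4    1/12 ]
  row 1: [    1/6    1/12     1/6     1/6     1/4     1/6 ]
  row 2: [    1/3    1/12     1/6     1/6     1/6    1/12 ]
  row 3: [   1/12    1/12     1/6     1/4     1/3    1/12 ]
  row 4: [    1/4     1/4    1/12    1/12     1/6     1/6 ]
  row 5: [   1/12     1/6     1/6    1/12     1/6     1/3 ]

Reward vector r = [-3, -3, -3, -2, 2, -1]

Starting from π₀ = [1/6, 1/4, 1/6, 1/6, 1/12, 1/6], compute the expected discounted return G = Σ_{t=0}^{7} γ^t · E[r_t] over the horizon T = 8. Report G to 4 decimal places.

t=0: π = [0.1667, 0.2500, 0.1667, 0.1667, 0.0833, 0.1667], E[r] = -2.0833, γ^t·E[r] = -2.083333, running G = -2.083333
t=1: π = [0.1597, 0.1250, 0.1736, 0.1597, 0.2292, 0.1528], E[r] = -1.3889, γ^t·E[r] = -1.250000, running G = -3.333333
t=2: π = [0.1753, 0.1476, 0.1609, 0.1481, 0.2170, 0.1510], E[r] = -1.4647, γ^t·E[r] = -1.186406, running G = -4.519740
t=3: π = [0.1720, 0.1467, 0.1632, 0.1483, 0.2183, 0.1515], E[r] = -1.4574, γ^t·E[r] = -1.062422, running G = -5.582161
t=4: π = [0.1727, 0.1467, 0.1628, 0.1482, 0.2180, 0.1516], E[r] = -1.4588, γ^t·E[r] = -0.957118, running G = -6.539280
t=5: π = [0.1726, 0.1467, 0.1629, 0.1482, 0.2180, 0.1516], E[r] = -1.4586, γ^t·E[r] = -0.861290, running G = -7.400570
t=6: π = [0.1726, 0.1467, 0.1629, 0.1482, 0.2180, 0.1516], E[r] = -1.4586, γ^t·E[r] = -0.775184, running G = -8.175754
t=7: π = [0.1726, 0.1467, 0.1629, 0.1482, 0.2180, 0.1516], E[r] = -1.4586, γ^t·E[r] = -0.697662, running G = -8.873415

G = -8.8734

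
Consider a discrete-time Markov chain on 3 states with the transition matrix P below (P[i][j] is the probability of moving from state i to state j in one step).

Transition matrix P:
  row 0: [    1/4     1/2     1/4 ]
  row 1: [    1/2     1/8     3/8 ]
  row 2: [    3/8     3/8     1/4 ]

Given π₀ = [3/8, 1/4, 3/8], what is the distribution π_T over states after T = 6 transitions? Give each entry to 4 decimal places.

π = [0.3708, 0.3370, 0.2922]

t=0: π = [0.3750, 0.2500, 0.3750]
t=1: π = [0.3594, 0.3594, 0.2813]
t=2: π = [0.3750, 0.3301, 0.2949]
t=3: π = [0.3694, 0.3394, 0.2913]
t=4: π = [0.3712, 0.3363, 0.2924]
t=5: π = [0.3706, 0.3373, 0.2920]
t=6: π = [0.3708, 0.3370, 0.2922]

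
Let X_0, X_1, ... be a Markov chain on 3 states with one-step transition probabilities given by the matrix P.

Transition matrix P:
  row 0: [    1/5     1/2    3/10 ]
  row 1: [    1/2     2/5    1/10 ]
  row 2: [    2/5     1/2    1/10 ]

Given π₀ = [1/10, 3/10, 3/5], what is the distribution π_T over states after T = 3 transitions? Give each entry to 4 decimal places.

π = [0.3723, 0.4547, 0.1730]

t=0: π = [0.1000, 0.3000, 0.6000]
t=1: π = [0.4100, 0.4700, 0.1200]
t=2: π = [0.3650, 0.4530, 0.1820]
t=3: π = [0.3723, 0.4547, 0.1730]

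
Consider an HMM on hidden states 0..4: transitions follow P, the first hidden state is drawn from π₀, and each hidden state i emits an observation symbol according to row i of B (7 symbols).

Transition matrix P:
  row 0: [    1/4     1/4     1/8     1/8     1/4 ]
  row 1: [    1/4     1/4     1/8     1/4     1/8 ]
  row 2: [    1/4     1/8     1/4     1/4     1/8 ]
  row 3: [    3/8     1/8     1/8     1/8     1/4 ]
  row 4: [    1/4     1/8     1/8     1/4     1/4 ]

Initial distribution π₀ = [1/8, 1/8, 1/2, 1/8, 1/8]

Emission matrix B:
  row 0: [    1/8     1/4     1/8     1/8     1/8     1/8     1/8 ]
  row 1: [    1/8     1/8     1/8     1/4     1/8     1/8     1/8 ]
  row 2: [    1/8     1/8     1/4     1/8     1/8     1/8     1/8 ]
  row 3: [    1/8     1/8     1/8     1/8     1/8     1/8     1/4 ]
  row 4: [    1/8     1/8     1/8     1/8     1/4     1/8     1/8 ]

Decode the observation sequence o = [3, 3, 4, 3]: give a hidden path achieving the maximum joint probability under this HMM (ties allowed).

path = [2, 3, 0, 1]

t=0: δ = [1.562e-02, 3.125e-02, 6.250e-02, 1.562e-02, 1.562e-02]  (obs o_0=3)
t=1: δ = [1.953e-03, 1.953e-03, 1.953e-03, 1.953e-03, 9.766e-04]  ψ = [2, 1, 2, 2, 2]  (obs o_1=3)
t=2: δ = [9.155e-05, 6.104e-05, 6.104e-05, 6.104e-05, 1.221e-04]  ψ = [3, 0, 2, 1, 0]  (obs o_2=4)
t=3: δ = [3.815e-06, 5.722e-06, 1.907e-06, 3.815e-06, 3.815e-06]  ψ = [4, 0, 2, 4, 4]  (obs o_3=3)
backtrack: best end state = 1; path = [2, 3, 0, 1]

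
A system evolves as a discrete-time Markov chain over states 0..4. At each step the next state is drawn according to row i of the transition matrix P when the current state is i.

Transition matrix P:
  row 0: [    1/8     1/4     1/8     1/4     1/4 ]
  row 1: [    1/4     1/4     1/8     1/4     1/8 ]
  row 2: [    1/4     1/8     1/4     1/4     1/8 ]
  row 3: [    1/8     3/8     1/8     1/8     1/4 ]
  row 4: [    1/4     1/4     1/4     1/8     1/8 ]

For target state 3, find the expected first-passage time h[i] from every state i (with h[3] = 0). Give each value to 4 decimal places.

h = [4.3910, 4.3308, 4.3308, 0.0000, 4.8722]

First-step conditioning: h[3] = 0; for i ≠ 3, h[i] = 1 + Σ_k P[i][k]·h[k].
  h[0] = 1 + 1/8·h[0] + 1/4·h[1] + 1/8·h[2] + 1/4·h[4]
  h[1] = 1 + 1/4·h[0] + 1/4·h[1] + 1/8·h[2] + 1/8·h[4]
  h[2] = 1 + 1/4·h[0] + 1/8·h[1] + 1/4·h[2] + 1/8·h[4]
  h[4] = 1 + 1/4·h[0] + 1/4·h[1] + 1/4·h[2] + 1/8·h[4]
Solving the 4×4 linear system over states ≠ 3 gives exactly h = [584/133, 576/133, 576/133, 0, 648/133] (h[3] = 0 is the target).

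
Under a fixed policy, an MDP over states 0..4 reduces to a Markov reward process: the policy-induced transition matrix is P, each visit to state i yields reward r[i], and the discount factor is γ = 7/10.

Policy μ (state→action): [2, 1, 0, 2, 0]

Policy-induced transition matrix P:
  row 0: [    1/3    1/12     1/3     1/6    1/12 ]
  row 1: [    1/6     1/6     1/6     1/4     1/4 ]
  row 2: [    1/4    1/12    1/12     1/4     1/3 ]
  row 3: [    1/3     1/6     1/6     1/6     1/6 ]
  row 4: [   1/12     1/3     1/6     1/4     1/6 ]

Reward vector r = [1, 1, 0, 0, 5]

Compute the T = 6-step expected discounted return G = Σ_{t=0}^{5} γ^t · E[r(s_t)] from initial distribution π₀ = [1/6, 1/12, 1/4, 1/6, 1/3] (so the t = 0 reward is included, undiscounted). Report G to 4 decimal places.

t=0: π = [0.1667, 0.0833, 0.2500, 0.1667, 0.3333], E[r] = 1.9167, γ^t·E[r] = 1.916667, running G = 1.916667
t=1: π = [0.2153, 0.1875, 0.1736, 0.2222, 0.2014], E[r] = 1.4097, γ^t·E[r] = 0.986806, running G = 2.903472
t=2: π = [0.2373, 0.1678, 0.1881, 0.2135, 0.1933], E[r] = 1.3715, γ^t·E[r] = 0.672049, running G = 3.575521
t=3: π = [0.2414, 0.1634, 0.1905, 0.2124, 0.1922], E[r] = 1.3659, γ^t·E[r] = 0.468515, running G = 4.044036
t=4: π = [0.2422, 0.1627, 0.1910, 0.2122, 0.1919], E[r] = 1.3645, γ^t·E[r] = 0.327620, running G = 4.371656
t=5: π = [0.2423, 0.1626, 0.1911, 0.2121, 0.1919], E[r] = 1.3643, γ^t·E[r] = 0.229295, running G = 4.600951

G = 4.6010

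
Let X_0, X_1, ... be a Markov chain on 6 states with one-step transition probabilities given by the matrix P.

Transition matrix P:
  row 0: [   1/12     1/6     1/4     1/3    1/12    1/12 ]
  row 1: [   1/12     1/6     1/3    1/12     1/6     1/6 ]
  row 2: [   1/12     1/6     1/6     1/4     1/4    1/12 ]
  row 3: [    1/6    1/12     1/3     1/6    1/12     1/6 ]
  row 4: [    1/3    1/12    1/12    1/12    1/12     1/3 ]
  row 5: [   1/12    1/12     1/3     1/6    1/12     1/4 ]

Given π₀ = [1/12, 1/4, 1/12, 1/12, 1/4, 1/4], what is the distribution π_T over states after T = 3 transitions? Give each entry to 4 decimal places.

t=0: π = [0.0833, 0.2500, 0.0833, 0.0833, 0.2500, 0.2500]
t=1: π = [0.1528, 0.1181, 0.2500, 0.1458, 0.1181, 0.2153]
t=2: π = [0.1250, 0.1267, 0.2494, 0.1933, 0.1348, 0.1707]
t=3: π = [0.1332, 0.1251, 0.2476, 0.1865, 0.1355, 0.1722]

π = [0.1332, 0.1251, 0.2476, 0.1865, 0.1355, 0.1722]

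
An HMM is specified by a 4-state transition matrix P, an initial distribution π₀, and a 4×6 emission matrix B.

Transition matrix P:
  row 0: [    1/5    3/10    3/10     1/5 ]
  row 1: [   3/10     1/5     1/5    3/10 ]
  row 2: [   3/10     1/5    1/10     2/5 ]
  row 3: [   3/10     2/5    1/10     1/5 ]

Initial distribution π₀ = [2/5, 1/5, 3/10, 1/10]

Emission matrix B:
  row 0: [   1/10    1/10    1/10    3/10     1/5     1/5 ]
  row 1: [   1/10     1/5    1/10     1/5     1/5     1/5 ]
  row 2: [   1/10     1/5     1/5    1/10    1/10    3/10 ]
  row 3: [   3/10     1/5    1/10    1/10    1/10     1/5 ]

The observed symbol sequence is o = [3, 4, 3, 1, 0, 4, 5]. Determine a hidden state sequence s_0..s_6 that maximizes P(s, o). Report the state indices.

path = [0, 1, 0, 2, 3, 0, 2]

t=0: δ = [1.200e-01, 4.000e-02, 3.000e-02, 1.000e-02]  (obs o_0=3)
t=1: δ = [4.800e-03, 7.200e-03, 3.600e-03, 2.400e-03]  ψ = [0, 0, 0, 0]  (obs o_1=4)
t=2: δ = [6.480e-04, 2.880e-04, 1.440e-04, 2.160e-04]  ψ = [1, 0, 0, 1]  (obs o_2=3)
t=3: δ = [1.296e-05, 3.888e-05, 3.888e-05, 2.592e-05]  ψ = [0, 0, 0, 0]  (obs o_3=1)
t=4: δ = [1.166e-06, 1.037e-06, 7.776e-07, 4.666e-06]  ψ = [1, 3, 1, 2]  (obs o_4=0)
t=5: δ = [2.799e-07, 3.732e-07, 4.666e-08, 9.331e-08]  ψ = [3, 3, 3, 3]  (obs o_5=4)
t=6: δ = [2.239e-08, 1.680e-08, 2.519e-08, 2.239e-08]  ψ = [1, 0, 0, 1]  (obs o_6=5)
backtrack: best end state = 2; path = [0, 1, 0, 2, 3, 0, 2]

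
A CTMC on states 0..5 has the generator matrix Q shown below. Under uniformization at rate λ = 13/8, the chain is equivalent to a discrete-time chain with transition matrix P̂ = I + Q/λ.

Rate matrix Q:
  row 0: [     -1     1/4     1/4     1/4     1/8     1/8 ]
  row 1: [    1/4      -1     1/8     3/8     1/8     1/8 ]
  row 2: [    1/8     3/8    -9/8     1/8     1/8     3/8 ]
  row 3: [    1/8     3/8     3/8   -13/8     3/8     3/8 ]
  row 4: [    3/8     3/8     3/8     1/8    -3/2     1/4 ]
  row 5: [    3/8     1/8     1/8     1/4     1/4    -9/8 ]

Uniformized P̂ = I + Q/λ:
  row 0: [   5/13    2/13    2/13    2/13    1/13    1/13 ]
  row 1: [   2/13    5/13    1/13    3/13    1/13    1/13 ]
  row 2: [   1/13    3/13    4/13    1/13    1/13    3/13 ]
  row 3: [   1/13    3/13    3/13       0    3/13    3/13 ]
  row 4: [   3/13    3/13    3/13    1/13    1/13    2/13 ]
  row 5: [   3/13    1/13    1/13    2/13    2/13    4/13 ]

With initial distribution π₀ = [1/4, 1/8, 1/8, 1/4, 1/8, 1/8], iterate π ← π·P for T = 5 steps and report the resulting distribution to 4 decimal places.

t=0: π = [0.2500, 0.1250, 0.1250, 0.2500, 0.1250, 0.1250]
t=1: π = [0.2019, 0.2115, 0.1827, 0.1058, 0.1250, 0.1731]
t=2: π = [0.2012, 0.2212, 0.1701, 0.1302, 0.1065, 0.1709]
t=3: π = [0.1985, 0.2230, 0.1681, 0.1296, 0.1101, 0.1707]
t=4: π = [0.1984, 0.2235, 0.1678, 0.1297, 0.1100, 0.1706]
t=5: π = [0.1983, 0.2237, 0.1678, 0.1297, 0.1100, 0.1705]

π = [0.1983, 0.2237, 0.1678, 0.1297, 0.1100, 0.1705]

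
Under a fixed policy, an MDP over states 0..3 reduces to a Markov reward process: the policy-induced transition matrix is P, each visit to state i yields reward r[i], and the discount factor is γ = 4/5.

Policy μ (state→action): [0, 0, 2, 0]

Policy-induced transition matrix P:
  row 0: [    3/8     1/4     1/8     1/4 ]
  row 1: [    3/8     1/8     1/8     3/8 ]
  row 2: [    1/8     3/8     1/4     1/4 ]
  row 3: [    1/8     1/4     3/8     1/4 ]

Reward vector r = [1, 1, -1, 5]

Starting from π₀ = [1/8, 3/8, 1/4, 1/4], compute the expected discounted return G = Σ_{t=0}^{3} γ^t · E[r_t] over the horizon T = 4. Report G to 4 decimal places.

t=0: π = [0.1250, 0.3750, 0.2500, 0.2500], E[r] = 1.5000, γ^t·E[r] = 1.500000, running G = 1.500000
t=1: π = [0.2500, 0.2344, 0.2188, 0.2969], E[r] = 1.7500, γ^t·E[r] = 1.400000, running G = 2.900000
t=2: π = [0.2461, 0.2480, 0.2266, 0.2793], E[r] = 1.6641, γ^t·E[r] = 1.065000, running G = 3.965000
t=3: π = [0.2485, 0.2473, 0.2231, 0.2810], E[r] = 1.6777, γ^t·E[r] = 0.859000, running G = 4.824000

G = 4.8240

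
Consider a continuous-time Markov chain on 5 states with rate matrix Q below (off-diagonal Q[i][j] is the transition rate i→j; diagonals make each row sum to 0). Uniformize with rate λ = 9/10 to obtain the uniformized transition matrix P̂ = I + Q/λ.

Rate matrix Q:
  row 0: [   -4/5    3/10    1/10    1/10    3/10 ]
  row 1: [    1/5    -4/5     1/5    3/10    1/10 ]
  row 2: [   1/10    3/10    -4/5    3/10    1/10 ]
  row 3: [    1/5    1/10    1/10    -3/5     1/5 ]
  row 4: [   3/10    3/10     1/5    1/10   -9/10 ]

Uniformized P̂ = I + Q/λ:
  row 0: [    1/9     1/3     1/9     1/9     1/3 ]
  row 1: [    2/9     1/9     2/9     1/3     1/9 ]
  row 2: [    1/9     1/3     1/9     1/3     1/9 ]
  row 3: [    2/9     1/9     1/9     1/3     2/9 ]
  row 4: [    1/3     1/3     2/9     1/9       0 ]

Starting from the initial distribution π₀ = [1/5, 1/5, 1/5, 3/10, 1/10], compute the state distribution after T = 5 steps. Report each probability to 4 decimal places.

t=0: π = [0.2000, 0.2000, 0.2000, 0.3000, 0.1000]
t=1: π = [0.1889, 0.2222, 0.1444, 0.2667, 0.1778]
t=2: π = [0.2049, 0.2247, 0.1556, 0.2519, 0.1630]
t=3: π = [0.2003, 0.2274, 0.1542, 0.2516, 0.1665]
t=4: π = [0.2013, 0.2269, 0.1549, 0.2518, 0.1651]
t=5: π = [0.2010, 0.2270, 0.1547, 0.2519, 0.1655]

π = [0.2010, 0.2270, 0.1547, 0.2519, 0.1655]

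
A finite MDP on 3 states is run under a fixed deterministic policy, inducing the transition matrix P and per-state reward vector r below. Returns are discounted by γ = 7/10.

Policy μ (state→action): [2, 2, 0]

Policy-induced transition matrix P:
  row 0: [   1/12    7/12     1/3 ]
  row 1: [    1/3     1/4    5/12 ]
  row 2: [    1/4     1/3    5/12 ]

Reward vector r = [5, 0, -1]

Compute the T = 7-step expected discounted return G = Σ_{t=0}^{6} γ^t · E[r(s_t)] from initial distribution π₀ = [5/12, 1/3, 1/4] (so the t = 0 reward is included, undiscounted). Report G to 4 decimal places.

G = 3.4061

t=0: π = [0.4167, 0.3333, 0.2500], E[r] = 1.8333, γ^t·E[r] = 1.833333, running G = 1.833333
t=1: π = [0.2083, 0.4097, 0.3819], E[r] = 0.6597, γ^t·E[r] = 0.461806, running G = 2.295139
t=2: π = [0.2494, 0.3513, 0.3993], E[r] = 0.8478, γ^t·E[r] = 0.415422, running G = 2.710561
t=3: π = [0.2377, 0.3664, 0.3959], E[r] = 0.7926, γ^t·E[r] = 0.271872, running G = 2.982434
t=4: π = [0.2409, 0.3622, 0.3969], E[r] = 0.8077, γ^t·E[r] = 0.193936, running G = 3.176370
t=5: π = [0.2400, 0.3634, 0.3966], E[r] = 0.8036, γ^t·E[r] = 0.135056, running G = 3.311426
t=6: π = [0.2403, 0.3631, 0.3967], E[r] = 0.8047, γ^t·E[r] = 0.094674, running G = 3.406100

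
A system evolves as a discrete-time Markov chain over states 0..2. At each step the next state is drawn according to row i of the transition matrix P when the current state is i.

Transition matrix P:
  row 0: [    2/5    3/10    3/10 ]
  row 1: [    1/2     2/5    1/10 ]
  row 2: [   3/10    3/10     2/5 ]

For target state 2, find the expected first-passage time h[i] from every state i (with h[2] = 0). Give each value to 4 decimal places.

h = [4.2857, 5.2381, 0.0000]

First-step conditioning: h[2] = 0; for i ≠ 2, h[i] = 1 + Σ_k P[i][k]·h[k].
  h[0] = 1 + 2/5·h[0] + 3/10·h[1]
  h[1] = 1 + 1/2·h[0] + 2/5·h[1]
Solving the 2×2 linear system over states ≠ 2 gives exactly h = [30/7, 110/21, 0] (h[2] = 0 is the target).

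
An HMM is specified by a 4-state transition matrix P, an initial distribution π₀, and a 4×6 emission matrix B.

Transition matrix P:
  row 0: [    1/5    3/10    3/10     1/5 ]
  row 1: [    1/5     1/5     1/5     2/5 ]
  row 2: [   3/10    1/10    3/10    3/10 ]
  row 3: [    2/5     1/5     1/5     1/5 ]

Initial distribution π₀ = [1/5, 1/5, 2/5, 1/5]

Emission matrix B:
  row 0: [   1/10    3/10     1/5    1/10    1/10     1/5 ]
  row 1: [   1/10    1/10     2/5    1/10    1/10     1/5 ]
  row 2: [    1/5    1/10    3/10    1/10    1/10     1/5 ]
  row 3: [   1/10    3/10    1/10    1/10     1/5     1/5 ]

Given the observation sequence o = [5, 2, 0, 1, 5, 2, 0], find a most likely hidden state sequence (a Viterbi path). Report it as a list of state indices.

t=0: δ = [4.000e-02, 4.000e-02, 8.000e-02, 4.000e-02]  (obs o_0=5)
t=1: δ = [4.800e-03, 4.800e-03, 7.200e-03, 2.400e-03]  ψ = [2, 0, 2, 2]  (obs o_1=2)
t=2: δ = [2.160e-04, 1.440e-04, 4.320e-04, 2.160e-04]  ψ = [2, 0, 2, 2]  (obs o_2=0)
t=3: δ = [3.888e-05, 6.480e-06, 1.296e-05, 3.888e-05]  ψ = [2, 0, 2, 2]  (obs o_3=1)
t=4: δ = [3.110e-06, 2.333e-06, 2.333e-06, 1.555e-06]  ψ = [3, 0, 0, 0]  (obs o_4=5)
t=5: δ = [1.400e-07, 3.732e-07, 2.799e-07, 9.331e-08]  ψ = [2, 0, 0, 1]  (obs o_5=2)
t=6: δ = [8.398e-09, 7.465e-09, 1.680e-08, 1.493e-08]  ψ = [2, 1, 2, 1]  (obs o_6=0)
backtrack: best end state = 2; path = [2, 2, 2, 3, 0, 2, 2]

path = [2, 2, 2, 3, 0, 2, 2]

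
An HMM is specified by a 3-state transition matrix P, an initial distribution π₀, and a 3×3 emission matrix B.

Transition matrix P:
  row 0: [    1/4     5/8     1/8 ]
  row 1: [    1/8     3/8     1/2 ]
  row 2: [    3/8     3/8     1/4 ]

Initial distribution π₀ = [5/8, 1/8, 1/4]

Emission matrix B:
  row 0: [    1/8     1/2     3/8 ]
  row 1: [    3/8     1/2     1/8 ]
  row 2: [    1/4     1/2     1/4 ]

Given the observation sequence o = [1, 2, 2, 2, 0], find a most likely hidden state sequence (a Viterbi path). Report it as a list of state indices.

t=0: δ = [3.125e-01, 6.250e-02, 1.250e-01]  (obs o_0=1)
t=1: δ = [2.930e-02, 2.441e-02, 9.766e-03]  ψ = [0, 0, 0]  (obs o_1=2)
t=2: δ = [2.747e-03, 2.289e-03, 3.052e-03]  ψ = [0, 0, 1]  (obs o_2=2)
t=3: δ = [4.292e-04, 2.146e-04, 2.861e-04]  ψ = [2, 0, 1]  (obs o_3=2)
t=4: δ = [1.341e-05, 1.006e-04, 2.682e-05]  ψ = [0, 0, 1]  (obs o_4=0)
backtrack: best end state = 1; path = [0, 1, 2, 0, 1]

path = [0, 1, 2, 0, 1]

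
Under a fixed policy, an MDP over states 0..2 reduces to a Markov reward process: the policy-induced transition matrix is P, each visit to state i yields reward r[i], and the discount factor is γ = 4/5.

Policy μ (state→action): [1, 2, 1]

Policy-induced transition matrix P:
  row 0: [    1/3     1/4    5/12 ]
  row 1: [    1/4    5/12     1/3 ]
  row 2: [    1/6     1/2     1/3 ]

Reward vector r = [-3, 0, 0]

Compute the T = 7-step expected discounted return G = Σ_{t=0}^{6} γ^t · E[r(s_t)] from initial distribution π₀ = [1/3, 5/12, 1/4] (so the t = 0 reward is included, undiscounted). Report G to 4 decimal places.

t=0: π = [0.3333, 0.4167, 0.2500], E[r] = -1.0000, γ^t·E[r] = -1.000000, running G = -1.000000
t=1: π = [0.2569, 0.3819, 0.3611], E[r] = -0.7708, γ^t·E[r] = -0.616667, running G = -1.616667
t=2: π = [0.2413, 0.4039, 0.3547], E[r] = -0.7240, γ^t·E[r] = -0.463333, running G = -2.080000
t=3: π = [0.2405, 0.4060, 0.3534], E[r] = -0.7216, γ^t·E[r] = -0.369481, running G = -2.449481
t=4: π = [0.2406, 0.4060, 0.3534], E[r] = -0.7218, γ^t·E[r] = -0.295640, running G = -2.745121
t=5: π = [0.2406, 0.4060, 0.3534], E[r] = -0.7218, γ^t·E[r] = -0.236520, running G = -2.981641
t=6: π = [0.2406, 0.4060, 0.3534], E[r] = -0.7218, γ^t·E[r] = -0.189217, running G = -3.170858

G = -3.1709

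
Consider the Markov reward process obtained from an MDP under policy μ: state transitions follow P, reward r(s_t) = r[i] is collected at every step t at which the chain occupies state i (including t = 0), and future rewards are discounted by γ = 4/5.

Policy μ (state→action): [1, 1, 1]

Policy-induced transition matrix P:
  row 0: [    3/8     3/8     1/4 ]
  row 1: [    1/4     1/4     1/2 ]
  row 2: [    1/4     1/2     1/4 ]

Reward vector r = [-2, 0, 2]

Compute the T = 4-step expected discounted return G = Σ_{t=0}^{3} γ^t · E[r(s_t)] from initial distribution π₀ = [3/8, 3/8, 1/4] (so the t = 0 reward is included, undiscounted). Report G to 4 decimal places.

t=0: π = [0.3750, 0.3750, 0.2500], E[r] = -0.2500, γ^t·E[r] = -0.250000, running G = -0.250000
t=1: π = [0.2969, 0.3594, 0.3438], E[r] = 0.0938, γ^t·E[r] = 0.075000, running G = -0.175000
t=2: π = [0.2871, 0.3730, 0.3398], E[r] = 0.1055, γ^t·E[r] = 0.067500, running G = -0.107500
t=3: π = [0.2859, 0.3708, 0.3433], E[r] = 0.1147, γ^t·E[r] = 0.058750, running G = -0.048750

G = -0.0488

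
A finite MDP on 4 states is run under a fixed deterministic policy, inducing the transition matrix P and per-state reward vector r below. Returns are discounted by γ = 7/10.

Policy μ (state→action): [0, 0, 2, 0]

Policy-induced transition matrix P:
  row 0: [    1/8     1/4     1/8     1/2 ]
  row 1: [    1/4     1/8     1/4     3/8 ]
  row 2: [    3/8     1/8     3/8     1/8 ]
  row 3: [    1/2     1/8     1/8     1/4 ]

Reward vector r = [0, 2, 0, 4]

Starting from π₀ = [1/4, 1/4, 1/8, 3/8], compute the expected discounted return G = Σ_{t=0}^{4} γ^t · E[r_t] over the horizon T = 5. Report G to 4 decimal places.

G = 4.8942

t=0: π = [0.2500, 0.2500, 0.1250, 0.3750], E[r] = 2.0000, γ^t·E[r] = 2.000000, running G = 2.000000
t=1: π = [0.3281, 0.1563, 0.1875, 0.3281], E[r] = 1.6250, γ^t·E[r] = 1.137500, running G = 3.137500
t=2: π = [0.3145, 0.1660, 0.1914, 0.3281], E[r] = 1.6445, γ^t·E[r] = 0.805820, running G = 3.943320
t=3: π = [0.3167, 0.1643, 0.1936, 0.3254], E[r] = 1.6304, γ^t·E[r] = 0.559217, running G = 4.502538
t=4: π = [0.3160, 0.1646, 0.1939, 0.3255], E[r] = 1.6312, γ^t·E[r] = 0.391643, running G = 4.894180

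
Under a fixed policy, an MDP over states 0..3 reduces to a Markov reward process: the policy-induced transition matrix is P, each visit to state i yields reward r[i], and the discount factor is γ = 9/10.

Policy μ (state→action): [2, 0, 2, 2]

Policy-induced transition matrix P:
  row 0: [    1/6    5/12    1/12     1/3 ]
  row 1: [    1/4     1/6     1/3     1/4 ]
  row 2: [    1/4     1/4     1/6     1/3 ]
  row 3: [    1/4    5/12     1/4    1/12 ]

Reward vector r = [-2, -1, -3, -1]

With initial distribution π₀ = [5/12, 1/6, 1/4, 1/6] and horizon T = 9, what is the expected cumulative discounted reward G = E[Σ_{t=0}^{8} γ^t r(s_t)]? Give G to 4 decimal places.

t=0: π = [0.4167, 0.1667, 0.2500, 0.1667], E[r] = -1.9167, γ^t·E[r] = -1.916667, running G = -1.916667
t=1: π = [0.2153, 0.3333, 0.1736, 0.2778], E[r] = -1.5625, γ^t·E[r] = -1.406250, running G = -3.322917
t=2: π = [0.2321, 0.3044, 0.2274, 0.2361], E[r] = -1.6869, γ^t·E[r] = -1.366406, running G = -4.689323
t=3: π = [0.2307, 0.3027, 0.2177, 0.2489], E[r] = -1.6661, γ^t·E[r] = -1.214613, running G = -5.903936
t=4: π = [0.2308, 0.3047, 0.2186, 0.2459], E[r] = -1.6680, γ^t·E[r] = -1.094404, running G = -6.998341
t=5: π = [0.2308, 0.3040, 0.2187, 0.2465], E[r] = -1.6682, γ^t·E[r] = -0.985049, running G = -7.983389
t=6: π = [0.2308, 0.3042, 0.2187, 0.2464], E[r] = -1.6681, γ^t·E[r] = -0.886481, running G = -8.869870
t=7: π = [0.2308, 0.3042, 0.2187, 0.2464], E[r] = -1.6681, γ^t·E[r] = -0.797849, running G = -9.667719
t=8: π = [0.2308, 0.3042, 0.2187, 0.2464], E[r] = -1.6681, γ^t·E[r] = -0.718061, running G = -10.385781

G = -10.3858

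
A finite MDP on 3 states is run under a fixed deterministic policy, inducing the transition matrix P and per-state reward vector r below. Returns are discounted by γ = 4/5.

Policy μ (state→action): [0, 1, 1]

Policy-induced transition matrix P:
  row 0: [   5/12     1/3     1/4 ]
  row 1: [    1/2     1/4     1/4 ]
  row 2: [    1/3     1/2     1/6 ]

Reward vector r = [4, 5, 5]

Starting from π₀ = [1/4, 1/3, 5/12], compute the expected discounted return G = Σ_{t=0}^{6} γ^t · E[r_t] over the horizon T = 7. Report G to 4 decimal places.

G = 18.2605

t=0: π = [0.2500, 0.3333, 0.4167], E[r] = 4.7500, γ^t·E[r] = 4.750000, running G = 4.750000
t=1: π = [0.4097, 0.3750, 0.2153], E[r] = 4.5903, γ^t·E[r] = 3.672222, running G = 8.422222
t=2: π = [0.4300, 0.3380, 0.2321], E[r] = 4.5700, γ^t·E[r] = 2.924815, running G = 11.347037
t=3: π = [0.4255, 0.3438, 0.2307], E[r] = 4.5745, γ^t·E[r] = 2.342148, running G = 13.689185
t=4: π = [0.4261, 0.3431, 0.2308], E[r] = 4.5739, γ^t·E[r] = 1.873470, running G = 15.562655
t=5: π = [0.4260, 0.3432, 0.2308], E[r] = 4.5740, γ^t·E[r] = 1.498799, running G = 17.061454
t=6: π = [0.4260, 0.3432, 0.2308], E[r] = 4.5740, γ^t·E[r] = 1.199037, running G = 18.260491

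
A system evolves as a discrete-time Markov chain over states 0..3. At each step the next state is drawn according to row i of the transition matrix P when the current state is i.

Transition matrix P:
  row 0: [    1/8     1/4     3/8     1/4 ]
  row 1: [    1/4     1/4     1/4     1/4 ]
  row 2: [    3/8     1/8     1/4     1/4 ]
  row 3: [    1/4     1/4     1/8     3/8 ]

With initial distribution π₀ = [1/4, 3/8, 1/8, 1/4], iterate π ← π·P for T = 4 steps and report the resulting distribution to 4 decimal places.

π = [0.2496, 0.2193, 0.2454, 0.2857]

t=0: π = [0.2500, 0.3750, 0.1250, 0.2500]
t=1: π = [0.2344, 0.2344, 0.2500, 0.2813]
t=2: π = [0.2520, 0.2188, 0.2441, 0.2852]
t=3: π = [0.2490, 0.2195, 0.2458, 0.2856]
t=4: π = [0.2496, 0.2193, 0.2454, 0.2857]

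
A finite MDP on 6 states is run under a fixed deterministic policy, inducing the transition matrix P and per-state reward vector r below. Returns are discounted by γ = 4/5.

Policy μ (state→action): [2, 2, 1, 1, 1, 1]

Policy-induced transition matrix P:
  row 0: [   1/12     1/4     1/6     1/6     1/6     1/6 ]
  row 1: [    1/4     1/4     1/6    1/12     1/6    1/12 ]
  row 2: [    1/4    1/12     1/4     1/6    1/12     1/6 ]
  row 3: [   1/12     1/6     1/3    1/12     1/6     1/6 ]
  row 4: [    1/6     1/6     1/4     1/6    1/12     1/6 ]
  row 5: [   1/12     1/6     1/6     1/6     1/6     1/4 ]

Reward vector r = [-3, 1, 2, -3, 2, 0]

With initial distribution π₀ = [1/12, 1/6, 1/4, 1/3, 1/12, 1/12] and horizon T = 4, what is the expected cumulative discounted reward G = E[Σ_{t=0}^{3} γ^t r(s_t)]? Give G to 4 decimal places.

t=0: π = [0.0833, 0.1667, 0.2500, 0.3333, 0.0833, 0.0833], E[r] = -0.4167, γ^t·E[r] = -0.416667, running G = -0.416667
t=1: π = [0.1597, 0.1667, 0.2500, 0.1250, 0.1389, 0.1597], E[r] = 0.0903, γ^t·E[r] = 0.072222, running G = -0.344444
t=2: π = [0.1644, 0.1730, 0.2199, 0.1424, 0.1343, 0.1661], E[r] = -0.0388, γ^t·E[r] = -0.024815, running G = -0.369259
t=3: π = [0.1600, 0.1765, 0.2199, 0.1404, 0.1372, 0.1661], E[r] = -0.0106, γ^t·E[r] = -0.005432, running G = -0.374691

G = -0.3747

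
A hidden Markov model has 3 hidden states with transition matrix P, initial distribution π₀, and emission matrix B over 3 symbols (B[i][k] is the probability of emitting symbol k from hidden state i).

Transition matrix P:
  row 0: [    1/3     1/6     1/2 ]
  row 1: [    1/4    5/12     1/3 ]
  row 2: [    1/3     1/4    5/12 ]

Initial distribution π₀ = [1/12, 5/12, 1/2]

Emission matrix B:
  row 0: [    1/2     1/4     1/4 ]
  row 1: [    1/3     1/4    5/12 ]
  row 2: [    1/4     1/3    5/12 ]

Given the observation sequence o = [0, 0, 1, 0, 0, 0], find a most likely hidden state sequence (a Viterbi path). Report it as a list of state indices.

t=0: δ = [4.167e-02, 1.389e-01, 1.250e-01]  (obs o_0=0)
t=1: δ = [2.083e-02, 1.929e-02, 1.302e-02]  ψ = [2, 1, 2]  (obs o_1=0)
t=2: δ = [1.736e-03, 2.009e-03, 3.472e-03]  ψ = [0, 1, 0]  (obs o_2=1)
t=3: δ = [5.787e-04, 2.894e-04, 3.617e-04]  ψ = [2, 2, 2]  (obs o_3=0)
t=4: δ = [9.645e-05, 4.019e-05, 7.234e-05]  ψ = [0, 1, 0]  (obs o_4=0)
t=5: δ = [1.608e-05, 6.028e-06, 1.206e-05]  ψ = [0, 2, 0]  (obs o_5=0)
backtrack: best end state = 0; path = [2, 0, 2, 0, 0, 0]

path = [2, 0, 2, 0, 0, 0]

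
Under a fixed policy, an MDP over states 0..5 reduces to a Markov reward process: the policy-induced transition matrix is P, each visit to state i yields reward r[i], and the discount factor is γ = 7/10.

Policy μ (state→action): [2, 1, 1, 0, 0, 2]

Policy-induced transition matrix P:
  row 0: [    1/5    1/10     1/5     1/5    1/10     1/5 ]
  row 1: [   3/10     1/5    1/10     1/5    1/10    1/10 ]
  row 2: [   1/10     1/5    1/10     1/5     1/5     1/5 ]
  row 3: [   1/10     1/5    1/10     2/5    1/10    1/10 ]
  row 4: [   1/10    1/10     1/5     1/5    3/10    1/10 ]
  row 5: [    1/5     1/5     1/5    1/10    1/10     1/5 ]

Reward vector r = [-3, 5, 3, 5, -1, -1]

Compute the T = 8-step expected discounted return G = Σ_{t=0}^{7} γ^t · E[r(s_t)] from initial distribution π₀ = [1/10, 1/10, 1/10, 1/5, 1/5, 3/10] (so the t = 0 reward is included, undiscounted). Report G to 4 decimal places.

G = 4.4927

t=0: π = [0.1000, 0.1000, 0.1000, 0.2000, 0.2000, 0.3000], E[r] = 1.0000, γ^t·E[r] = 1.000000, running G = 1.000000
t=1: π = [0.1600, 0.1700, 0.1600, 0.2100, 0.1500, 0.1500], E[r] = 1.6000, γ^t·E[r] = 1.120000, running G = 2.120000
t=2: π = [0.1650, 0.1690, 0.1460, 0.2270, 0.1460, 0.1470], E[r] = 1.6300, γ^t·E[r] = 0.798700, running G = 2.918700
t=3: π = [0.1650, 0.1689, 0.1458, 0.2307, 0.1438, 0.1458], E[r] = 1.6508, γ^t·E[r] = 0.566224, running G = 3.484924
t=4: π = [0.1649, 0.1691, 0.1455, 0.2316, 0.1433, 0.1457], E[r] = 1.6562, γ^t·E[r] = 0.397654, running G = 3.882578
t=5: π = [0.1649, 0.1692, 0.1454, 0.2317, 0.1432, 0.1456], E[r] = 1.6573, γ^t·E[r] = 0.278550, running G = 4.161128
t=6: π = [0.1649, 0.1692, 0.1454, 0.2318, 0.1432, 0.1456], E[r] = 1.6576, γ^t·E[r] = 0.195014, running G = 4.356142
t=7: π = [0.1649, 0.1692, 0.1454, 0.2318, 0.1432, 0.1456], E[r] = 1.6576, γ^t·E[r] = 0.136514, running G = 4.492657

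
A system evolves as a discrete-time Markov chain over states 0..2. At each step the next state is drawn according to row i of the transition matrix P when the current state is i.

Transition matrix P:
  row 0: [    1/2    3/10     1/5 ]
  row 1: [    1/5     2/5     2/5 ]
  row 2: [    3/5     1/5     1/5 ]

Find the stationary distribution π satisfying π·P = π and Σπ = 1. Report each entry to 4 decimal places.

Balance equations π_j = Σ_i π_i·P[i][j]:
  π_0 = 1/2·π_0 + 1/5·π_1 + 3/5·π_2
  π_1 = 3/10·π_0 + 2/5·π_1 + 1/5·π_2
  normalize: π_0 + π_1 + π_2 = 1
Solving the linear system gives exactly π = [10/23, 7/23, 6/23].

π = [0.4348, 0.3043, 0.2609]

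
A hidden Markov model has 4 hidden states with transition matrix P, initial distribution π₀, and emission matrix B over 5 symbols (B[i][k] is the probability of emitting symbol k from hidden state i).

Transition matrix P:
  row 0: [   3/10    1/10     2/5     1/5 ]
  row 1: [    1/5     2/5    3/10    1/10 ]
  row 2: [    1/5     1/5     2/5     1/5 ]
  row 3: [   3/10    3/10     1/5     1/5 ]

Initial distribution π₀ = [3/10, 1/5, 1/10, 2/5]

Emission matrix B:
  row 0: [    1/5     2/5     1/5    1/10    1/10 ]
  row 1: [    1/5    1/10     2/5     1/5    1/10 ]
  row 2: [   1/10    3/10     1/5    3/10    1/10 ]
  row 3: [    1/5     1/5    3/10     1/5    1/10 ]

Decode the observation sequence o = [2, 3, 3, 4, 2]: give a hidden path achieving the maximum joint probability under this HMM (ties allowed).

t=0: δ = [6.000e-02, 8.000e-02, 2.000e-02, 1.200e-01]  (obs o_0=2)
t=1: δ = [3.600e-03, 7.200e-03, 7.200e-03, 4.800e-03]  ψ = [3, 3, 0, 3]  (obs o_1=3)
t=2: δ = [1.440e-04, 5.760e-04, 8.640e-04, 2.880e-04]  ψ = [1, 1, 2, 2]  (obs o_2=3)
t=3: δ = [1.728e-05, 2.304e-05, 3.456e-05, 1.728e-05]  ψ = [2, 1, 2, 2]  (obs o_3=4)
t=4: δ = [1.382e-06, 3.686e-06, 2.765e-06, 2.074e-06]  ψ = [2, 1, 2, 2]  (obs o_4=2)
backtrack: best end state = 1; path = [3, 1, 1, 1, 1]

path = [3, 1, 1, 1, 1]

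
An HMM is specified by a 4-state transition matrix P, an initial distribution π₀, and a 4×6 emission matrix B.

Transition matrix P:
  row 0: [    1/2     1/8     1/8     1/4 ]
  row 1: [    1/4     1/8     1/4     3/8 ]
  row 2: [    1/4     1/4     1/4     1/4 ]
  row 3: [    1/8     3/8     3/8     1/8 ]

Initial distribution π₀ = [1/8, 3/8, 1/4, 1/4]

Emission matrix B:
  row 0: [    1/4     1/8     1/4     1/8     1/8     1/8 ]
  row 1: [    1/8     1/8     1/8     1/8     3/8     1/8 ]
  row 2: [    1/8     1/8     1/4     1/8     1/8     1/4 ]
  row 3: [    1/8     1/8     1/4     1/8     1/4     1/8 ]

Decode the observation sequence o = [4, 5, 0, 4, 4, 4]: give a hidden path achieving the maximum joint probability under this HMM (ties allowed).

t=0: δ = [1.562e-02, 1.406e-01, 3.125e-02, 6.250e-02]  (obs o_0=4)
t=1: δ = [4.395e-03, 2.930e-03, 8.789e-03, 6.592e-03]  ψ = [1, 3, 1, 1]  (obs o_1=5)
t=2: δ = [5.493e-04, 3.090e-04, 3.090e-04, 2.747e-04]  ψ = [0, 3, 3, 2]  (obs o_2=0)
t=3: δ = [3.433e-05, 3.862e-05, 1.287e-05, 3.433e-05]  ψ = [0, 3, 3, 0]  (obs o_3=4)
t=4: δ = [2.146e-06, 4.828e-06, 1.609e-06, 3.621e-06]  ψ = [0, 3, 3, 1]  (obs o_4=4)
t=5: δ = [1.509e-07, 5.092e-07, 1.697e-07, 4.526e-07]  ψ = [1, 3, 3, 1]  (obs o_5=4)
backtrack: best end state = 1; path = [1, 2, 3, 1, 3, 1]

path = [1, 2, 3, 1, 3, 1]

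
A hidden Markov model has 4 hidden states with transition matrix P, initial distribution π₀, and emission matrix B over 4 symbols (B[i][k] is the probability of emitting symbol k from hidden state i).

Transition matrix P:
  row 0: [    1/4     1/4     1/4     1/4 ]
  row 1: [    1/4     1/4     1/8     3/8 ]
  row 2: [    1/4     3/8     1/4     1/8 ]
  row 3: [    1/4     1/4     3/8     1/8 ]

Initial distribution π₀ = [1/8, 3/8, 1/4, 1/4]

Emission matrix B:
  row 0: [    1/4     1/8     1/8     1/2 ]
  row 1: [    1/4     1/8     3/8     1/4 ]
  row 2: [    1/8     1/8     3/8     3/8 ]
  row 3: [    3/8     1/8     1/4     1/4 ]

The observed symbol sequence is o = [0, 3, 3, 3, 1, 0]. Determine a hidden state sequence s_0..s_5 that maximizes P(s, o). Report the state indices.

path = [3, 2, 0, 2, 1, 3]

t=0: δ = [3.125e-02, 9.375e-02, 3.125e-02, 9.375e-02]  (obs o_0=0)
t=1: δ = [1.172e-02, 5.859e-03, 1.318e-02, 8.789e-03]  ψ = [1, 1, 3, 1]  (obs o_1=3)
t=2: δ = [1.648e-03, 1.236e-03, 1.236e-03, 7.324e-04]  ψ = [2, 2, 2, 0]  (obs o_2=3)
t=3: δ = [2.060e-04, 1.159e-04, 1.545e-04, 1.159e-04]  ψ = [0, 2, 0, 1]  (obs o_3=3)
t=4: δ = [6.437e-06, 7.242e-06, 6.437e-06, 6.437e-06]  ψ = [0, 2, 0, 0]  (obs o_4=1)
t=5: δ = [4.526e-07, 6.035e-07, 3.017e-07, 1.018e-06]  ψ = [1, 2, 3, 1]  (obs o_5=0)
backtrack: best end state = 3; path = [3, 2, 0, 2, 1, 3]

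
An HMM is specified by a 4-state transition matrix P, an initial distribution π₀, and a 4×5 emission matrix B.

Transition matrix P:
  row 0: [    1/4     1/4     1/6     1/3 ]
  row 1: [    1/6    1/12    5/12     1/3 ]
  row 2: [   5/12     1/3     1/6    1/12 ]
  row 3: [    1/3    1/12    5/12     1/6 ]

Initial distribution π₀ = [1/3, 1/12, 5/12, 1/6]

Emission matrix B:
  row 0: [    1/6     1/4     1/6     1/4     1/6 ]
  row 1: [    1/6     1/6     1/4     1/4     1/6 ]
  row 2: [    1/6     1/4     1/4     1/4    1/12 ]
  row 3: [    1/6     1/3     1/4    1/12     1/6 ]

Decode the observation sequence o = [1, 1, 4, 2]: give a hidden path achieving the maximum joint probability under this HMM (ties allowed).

path = [2, 0, 3, 2]

t=0: δ = [8.333e-02, 1.389e-02, 1.042e-01, 5.556e-02]  (obs o_0=1)
t=1: δ = [1.085e-02, 5.787e-03, 5.787e-03, 9.259e-03]  ψ = [2, 2, 3, 0]  (obs o_1=1)
t=2: δ = [5.144e-04, 4.521e-04, 3.215e-04, 6.028e-04]  ψ = [3, 0, 3, 0]  (obs o_2=4)
t=3: δ = [3.349e-05, 3.215e-05, 6.279e-05, 4.287e-05]  ψ = [3, 0, 3, 0]  (obs o_3=2)
backtrack: best end state = 2; path = [2, 0, 3, 2]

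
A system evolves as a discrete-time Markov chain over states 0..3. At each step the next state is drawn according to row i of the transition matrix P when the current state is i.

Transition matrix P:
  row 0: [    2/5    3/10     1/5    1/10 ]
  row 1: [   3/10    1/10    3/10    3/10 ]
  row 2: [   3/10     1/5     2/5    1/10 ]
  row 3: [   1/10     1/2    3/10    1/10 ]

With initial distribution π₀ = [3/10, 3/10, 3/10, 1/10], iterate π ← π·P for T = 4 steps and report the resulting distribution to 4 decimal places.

t=0: π = [0.3000, 0.3000, 0.3000, 0.1000]
t=1: π = [0.3100, 0.2300, 0.3000, 0.1600]
t=2: π = [0.2990, 0.2560, 0.2990, 0.1460]
t=3: π = [0.3007, 0.2481, 0.3000, 0.1512]
t=4: π = [0.2998, 0.2506, 0.2999, 0.1496]

π = [0.2998, 0.2506, 0.2999, 0.1496]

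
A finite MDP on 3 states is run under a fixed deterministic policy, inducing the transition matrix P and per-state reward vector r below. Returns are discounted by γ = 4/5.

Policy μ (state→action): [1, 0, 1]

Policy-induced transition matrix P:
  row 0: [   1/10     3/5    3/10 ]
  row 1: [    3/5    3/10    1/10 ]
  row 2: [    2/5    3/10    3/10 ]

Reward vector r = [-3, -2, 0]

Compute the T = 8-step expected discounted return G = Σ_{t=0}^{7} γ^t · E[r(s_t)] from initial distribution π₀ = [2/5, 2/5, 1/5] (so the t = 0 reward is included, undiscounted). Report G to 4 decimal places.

t=0: π = [0.4000, 0.4000, 0.2000], E[r] = -2.0000, γ^t·E[r] = -2.000000, running G = -2.000000
t=1: π = [0.3600, 0.4200, 0.2200], E[r] = -1.9200, γ^t·E[r] = -1.536000, running G = -3.536000
t=2: π = [0.3760, 0.4080, 0.2160], E[r] = -1.9440, γ^t·E[r] = -1.244160, running G = -4.780160
t=3: π = [0.3688, 0.4128, 0.2184], E[r] = -1.9320, γ^t·E[r] = -0.989184, running G = -5.769344
t=4: π = [0.3719, 0.4106, 0.2174], E[r] = -1.9370, γ^t·E[r] = -0.793412, running G = -6.562756
t=5: π = [0.3706, 0.4116, 0.2179], E[r] = -1.9348, γ^t·E[r] = -0.633998, running G = -7.196753
t=6: π = [0.3711, 0.4112, 0.2177], E[r] = -1.9358, γ^t·E[r] = -0.507453, running G = -7.704207
t=7: π = [0.3709, 0.4113, 0.2178], E[r] = -1.9354, γ^t·E[r] = -0.405873, running G = -8.110080

G = -8.1101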